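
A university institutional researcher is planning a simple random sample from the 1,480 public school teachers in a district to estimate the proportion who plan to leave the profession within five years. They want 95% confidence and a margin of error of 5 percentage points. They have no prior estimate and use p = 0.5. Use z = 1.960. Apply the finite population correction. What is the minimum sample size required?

Unadjusted: n₀ = 1.960² × 0.50 × 0.50 / 0.050² ≈ 384.16, so n₀ = 385.
Finite population correction with N = 1,480: n = n₀ / (1 + (n₀−1)/N) = 385 / (1 + 384/1480) = 385 / 1.2595 ≈ 305.69.
Rounding up, n = 306.

306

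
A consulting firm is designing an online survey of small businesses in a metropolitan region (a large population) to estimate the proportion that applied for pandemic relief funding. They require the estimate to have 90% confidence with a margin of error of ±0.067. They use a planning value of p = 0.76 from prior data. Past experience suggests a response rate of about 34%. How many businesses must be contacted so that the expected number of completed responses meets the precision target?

For 90% confidence, z = 1.645.
Completed interviews needed: n₀ = 1.645² × 0.1824 / 0.067² ≈ 109.95 → 110.
At a 34% response rate, contacts needed = 110 / 0.34 ≈ 323.53 → 324.

324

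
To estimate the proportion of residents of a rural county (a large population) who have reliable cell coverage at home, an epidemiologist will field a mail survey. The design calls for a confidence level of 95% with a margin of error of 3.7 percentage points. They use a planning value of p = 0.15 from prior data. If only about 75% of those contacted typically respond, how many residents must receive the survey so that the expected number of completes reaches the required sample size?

478

For 95% confidence, z = 1.960.
Completed interviews needed: n₀ = 1.960² × 0.1275 / 0.037² ≈ 357.78 → 358.
At a 75% response rate, contacts needed = 358 / 0.75 ≈ 477.33 → 478.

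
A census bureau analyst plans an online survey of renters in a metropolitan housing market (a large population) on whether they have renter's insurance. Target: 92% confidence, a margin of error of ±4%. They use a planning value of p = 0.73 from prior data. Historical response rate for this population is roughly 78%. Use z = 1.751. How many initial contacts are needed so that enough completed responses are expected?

485

Completed interviews needed: n₀ = 1.751² × 0.1971 / 0.040² ≈ 377.69 → 378.
At a 78% response rate, contacts needed = 378 / 0.78 ≈ 484.62 → 485.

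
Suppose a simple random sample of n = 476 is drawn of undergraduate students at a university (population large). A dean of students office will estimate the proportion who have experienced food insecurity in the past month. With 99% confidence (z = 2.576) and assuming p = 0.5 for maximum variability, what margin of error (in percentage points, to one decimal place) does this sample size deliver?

5.9

SE(p̂) = √[p(1−p)/n] = √[0.2500/476] = 0.02292.
E = z × SE = 2.576 × 0.02292 = 0.05904, or 5.9 percentage points.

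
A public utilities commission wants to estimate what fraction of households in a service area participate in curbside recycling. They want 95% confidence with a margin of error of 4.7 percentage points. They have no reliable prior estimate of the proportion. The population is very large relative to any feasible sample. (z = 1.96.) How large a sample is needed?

435

With no prior estimate, use p = 0.5, giving p(1−p) = 0.25.
n = z²·p(1−p)/E² = 1.96² × 0.2500 / 0.047² = 3.8416 × 0.2500 / 0.002209 ≈ 434.77.
Rounding up gives n = 435.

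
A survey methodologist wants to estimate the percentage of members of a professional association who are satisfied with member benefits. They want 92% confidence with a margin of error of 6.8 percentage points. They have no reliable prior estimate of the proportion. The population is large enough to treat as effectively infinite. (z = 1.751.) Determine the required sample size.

With no prior estimate, use p = 0.5, giving p(1−p) = 0.25.
n = z²·p(1−p)/E² = 1.751² × 0.2500 / 0.068² = 3.0660 × 0.2500 / 0.004624 ≈ 165.77.
Rounding up gives n = 166.

166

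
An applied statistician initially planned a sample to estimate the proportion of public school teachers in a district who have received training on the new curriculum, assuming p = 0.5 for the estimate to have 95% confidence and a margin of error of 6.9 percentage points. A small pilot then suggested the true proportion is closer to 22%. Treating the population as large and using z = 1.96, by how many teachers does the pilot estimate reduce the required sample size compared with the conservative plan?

Conservative (p = 0.5): n = 1.96² × 0.25 / 0.069² ≈ 201.72 → 202.
Using p = 0.22: p(1−p) = 0.1716, so n = 1.96² × 0.1716 / 0.069² ≈ 138.46 → 139.
Reduction: 202 − 139 = 63.

63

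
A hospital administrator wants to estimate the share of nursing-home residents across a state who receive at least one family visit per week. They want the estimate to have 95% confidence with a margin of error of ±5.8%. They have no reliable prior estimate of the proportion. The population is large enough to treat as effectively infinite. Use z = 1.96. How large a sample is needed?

286

With no prior estimate, use p = 0.5, giving p(1−p) = 0.25.
n = z²·p(1−p)/E² = 1.96² × 0.2500 / 0.058² = 3.8416 × 0.2500 / 0.003364 ≈ 285.49.
Rounding up gives n = 286.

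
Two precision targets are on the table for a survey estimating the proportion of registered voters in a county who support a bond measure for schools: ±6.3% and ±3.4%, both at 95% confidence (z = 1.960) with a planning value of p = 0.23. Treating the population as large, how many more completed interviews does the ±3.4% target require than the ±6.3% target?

417

At ±6.3%: n = 1.960² × 0.1771 / 0.063² ≈ 171.42 → 172.
At ±3.4%: n = 1.960² × 0.1771 / 0.034² ≈ 588.54 → 589.
Additional respondents: 589 − 172 = 417.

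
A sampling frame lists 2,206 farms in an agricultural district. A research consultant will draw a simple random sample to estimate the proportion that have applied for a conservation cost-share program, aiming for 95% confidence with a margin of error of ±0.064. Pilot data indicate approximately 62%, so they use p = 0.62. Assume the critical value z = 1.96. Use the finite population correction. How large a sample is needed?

201

Unadjusted: n₀ = 1.96² × 0.62 × 0.38 / 0.064² ≈ 220.97, so n₀ = 221.
Finite population correction with N = 2,206: n = n₀ / (1 + (n₀−1)/N) = 221 / (1 + 220/2206) = 221 / 1.0997 ≈ 200.96.
Rounding up, n = 201.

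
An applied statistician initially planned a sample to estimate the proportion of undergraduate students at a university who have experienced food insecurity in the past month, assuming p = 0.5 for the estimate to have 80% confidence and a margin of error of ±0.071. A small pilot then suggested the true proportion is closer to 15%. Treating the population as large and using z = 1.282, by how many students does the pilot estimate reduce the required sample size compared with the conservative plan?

40

Conservative (p = 0.5): n = 1.282² × 0.25 / 0.071² ≈ 81.51 → 82.
Using p = 0.15: p(1−p) = 0.1275, so n = 1.282² × 0.1275 / 0.071² ≈ 41.57 → 42.
Reduction: 82 − 42 = 40.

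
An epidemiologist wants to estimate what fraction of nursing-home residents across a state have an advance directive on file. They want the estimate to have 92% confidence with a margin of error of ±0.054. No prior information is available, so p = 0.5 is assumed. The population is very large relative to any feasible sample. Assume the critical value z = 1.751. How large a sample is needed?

263

With p = 0.5, p(1−p) = 0.25.
n = z²·p(1−p)/E² = 1.751² × 0.2500 / 0.054² = 3.0660 × 0.2500 / 0.002916 ≈ 262.86.
Rounding up gives n = 263.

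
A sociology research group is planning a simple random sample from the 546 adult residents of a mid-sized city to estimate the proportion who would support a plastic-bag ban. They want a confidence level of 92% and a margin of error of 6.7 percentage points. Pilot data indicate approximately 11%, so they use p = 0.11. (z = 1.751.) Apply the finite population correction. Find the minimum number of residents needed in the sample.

Unadjusted: n₀ = 1.751² × 0.11 × 0.89 / 0.067² ≈ 66.87, so n₀ = 67.
Finite population correction with N = 546: n = n₀ / (1 + (n₀−1)/N) = 67 / (1 + 66/546) = 67 / 1.1209 ≈ 59.77.
Rounding up, n = 60.

60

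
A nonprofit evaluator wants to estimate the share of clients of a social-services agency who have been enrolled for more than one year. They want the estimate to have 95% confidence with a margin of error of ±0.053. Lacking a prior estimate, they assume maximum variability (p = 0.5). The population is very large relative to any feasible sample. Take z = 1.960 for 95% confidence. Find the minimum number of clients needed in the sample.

342

With p = 0.5, p(1−p) = 0.25.
n = z²·p(1−p)/E² = 1.960² × 0.2500 / 0.053² = 3.8416 × 0.2500 / 0.002809 ≈ 341.90.
Rounding up gives n = 342.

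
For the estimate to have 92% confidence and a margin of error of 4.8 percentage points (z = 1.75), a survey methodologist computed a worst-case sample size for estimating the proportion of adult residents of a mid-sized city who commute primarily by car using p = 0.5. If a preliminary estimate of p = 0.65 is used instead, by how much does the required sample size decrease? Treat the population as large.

Conservative (p = 0.5): n = 1.75² × 0.25 / 0.048² ≈ 332.30 → 333.
Using p = 0.65: p(1−p) = 0.2275, so n = 1.75² × 0.2275 / 0.048² ≈ 302.40 → 303.
Reduction: 333 − 303 = 30.

30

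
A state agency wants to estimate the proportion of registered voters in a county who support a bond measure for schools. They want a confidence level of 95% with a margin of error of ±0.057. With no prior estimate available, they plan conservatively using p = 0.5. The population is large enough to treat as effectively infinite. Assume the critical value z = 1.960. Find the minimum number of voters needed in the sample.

296

With p = 0.5, p(1−p) = 0.25.
n = z²·p(1−p)/E² = 1.960² × 0.2500 / 0.057² = 3.8416 × 0.2500 / 0.003249 ≈ 295.60.
Rounding up gives n = 296.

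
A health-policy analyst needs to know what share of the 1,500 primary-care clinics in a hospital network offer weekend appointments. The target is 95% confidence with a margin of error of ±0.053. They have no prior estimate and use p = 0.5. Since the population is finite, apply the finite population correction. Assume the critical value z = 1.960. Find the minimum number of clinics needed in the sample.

Unadjusted: n₀ = 1.960² × 0.50 × 0.50 / 0.053² ≈ 341.90, so n₀ = 342.
Finite population correction with N = 1,500: n = n₀ / (1 + (n₀−1)/N) = 342 / (1 + 341/1500) = 342 / 1.2273 ≈ 278.65.
Rounding up, n = 279.

279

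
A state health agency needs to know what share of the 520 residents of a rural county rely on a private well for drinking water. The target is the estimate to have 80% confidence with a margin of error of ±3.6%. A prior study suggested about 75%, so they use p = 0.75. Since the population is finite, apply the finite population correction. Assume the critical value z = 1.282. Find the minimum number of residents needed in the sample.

Unadjusted: n₀ = 1.282² × 0.75 × 0.25 / 0.036² ≈ 237.78, so n₀ = 238.
Finite population correction with N = 520: n = n₀ / (1 + (n₀−1)/N) = 238 / (1 + 237/520) = 238 / 1.4558 ≈ 163.49.
Rounding up, n = 164.

164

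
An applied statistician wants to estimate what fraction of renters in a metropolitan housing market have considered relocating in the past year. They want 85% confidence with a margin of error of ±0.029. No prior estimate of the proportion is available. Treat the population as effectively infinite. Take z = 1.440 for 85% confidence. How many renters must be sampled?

617

With no prior estimate, use p = 0.5, giving p(1−p) = 0.25.
n = z²·p(1−p)/E² = 1.440² × 0.2500 / 0.029² = 2.0736 × 0.2500 / 0.000841 ≈ 616.41.
Rounding up gives n = 617.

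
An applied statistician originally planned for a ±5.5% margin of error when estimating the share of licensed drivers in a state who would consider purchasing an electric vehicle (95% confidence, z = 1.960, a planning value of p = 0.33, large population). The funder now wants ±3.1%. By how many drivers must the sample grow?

603

At ±5.5%: n = 1.960² × 0.2211 / 0.055² ≈ 280.79 → 281.
At ±3.1%: n = 1.960² × 0.2211 / 0.031² ≈ 883.85 → 884.
Additional respondents: 884 − 281 = 603.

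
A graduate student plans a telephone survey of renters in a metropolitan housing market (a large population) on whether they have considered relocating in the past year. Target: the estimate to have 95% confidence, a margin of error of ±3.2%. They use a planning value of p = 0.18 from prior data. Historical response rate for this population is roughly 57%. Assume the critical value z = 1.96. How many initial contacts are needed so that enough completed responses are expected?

972

Completed interviews needed: n₀ = 1.96² × 0.1476 / 0.032² ≈ 553.73 → 554.
At a 57% response rate, contacts needed = 554 / 0.57 ≈ 971.93 → 972.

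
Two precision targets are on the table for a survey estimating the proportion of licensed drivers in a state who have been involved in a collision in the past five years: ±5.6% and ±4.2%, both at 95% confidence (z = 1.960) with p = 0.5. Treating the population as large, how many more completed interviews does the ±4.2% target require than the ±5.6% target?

238

At ±5.6%: n = 1.960² × 0.2500 / 0.056² ≈ 306.25 → 307.
At ±4.2%: n = 1.960² × 0.2500 / 0.042² ≈ 544.44 → 545.
Additional respondents: 545 − 307 = 238.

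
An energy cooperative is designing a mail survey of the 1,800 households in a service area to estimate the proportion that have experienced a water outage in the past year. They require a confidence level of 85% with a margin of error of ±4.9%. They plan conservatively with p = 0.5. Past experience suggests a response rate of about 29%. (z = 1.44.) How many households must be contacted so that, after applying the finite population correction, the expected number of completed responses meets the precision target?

Completed interviews needed (unadjusted): n₀ = 1.44² × 0.2500 / 0.049² ≈ 215.91 → 216.
FPC for N = 1,800: n = 216 / (1 + 215/1800) = 216 / 1.1194 ≈ 192.95 → 193.
At a 29% response rate, contacts needed = 193 / 0.29 ≈ 665.52 → 666.

666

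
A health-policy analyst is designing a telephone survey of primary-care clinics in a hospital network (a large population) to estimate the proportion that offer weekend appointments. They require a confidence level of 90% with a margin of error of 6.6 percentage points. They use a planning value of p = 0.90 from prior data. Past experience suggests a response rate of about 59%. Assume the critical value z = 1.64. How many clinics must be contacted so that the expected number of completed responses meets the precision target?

Completed interviews needed: n₀ = 1.64² × 0.0900 / 0.066² ≈ 55.57 → 56.
At a 59% response rate, contacts needed = 56 / 0.59 ≈ 94.92 → 95.

95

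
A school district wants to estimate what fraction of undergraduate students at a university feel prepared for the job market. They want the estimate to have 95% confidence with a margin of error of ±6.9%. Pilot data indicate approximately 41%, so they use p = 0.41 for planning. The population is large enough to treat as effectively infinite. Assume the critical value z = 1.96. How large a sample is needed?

196

With p = 0.41, p(1−p) = 0.2419.
n = z²·p(1−p)/E² = 1.96² × 0.2419 / 0.069² = 3.8416 × 0.2419 / 0.004761 ≈ 195.19.
Rounding up gives n = 196.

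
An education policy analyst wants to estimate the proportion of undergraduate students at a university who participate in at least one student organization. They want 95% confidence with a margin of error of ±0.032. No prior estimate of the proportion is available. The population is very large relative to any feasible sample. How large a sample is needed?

For 95% confidence, z = 1.96.
With no prior estimate, use p = 0.5, giving p(1−p) = 0.25.
n = z²·p(1−p)/E² = 1.96² × 0.2500 / 0.032² = 3.8416 × 0.2500 / 0.001024 ≈ 937.89.
Rounding up gives n = 938.

938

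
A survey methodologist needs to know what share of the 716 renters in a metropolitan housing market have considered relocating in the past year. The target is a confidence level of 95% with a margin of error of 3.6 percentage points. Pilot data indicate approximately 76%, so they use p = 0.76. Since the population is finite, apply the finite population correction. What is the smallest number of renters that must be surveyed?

309

For 95% confidence, z = 1.960.
Unadjusted: n₀ = 1.960² × 0.76 × 0.24 / 0.036² ≈ 540.67, so n₀ = 541.
Finite population correction with N = 716: n = n₀ / (1 + (n₀−1)/N) = 541 / (1 + 540/716) = 541 / 1.7542 ≈ 308.40.
Rounding up, n = 309.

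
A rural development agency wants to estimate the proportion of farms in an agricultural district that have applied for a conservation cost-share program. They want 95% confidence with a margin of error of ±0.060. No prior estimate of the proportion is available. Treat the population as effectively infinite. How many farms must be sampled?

For 95% confidence, z = 1.96.
With no prior estimate, use p = 0.5, giving p(1−p) = 0.25.
n = z²·p(1−p)/E² = 1.96² × 0.2500 / 0.060² = 3.8416 × 0.2500 / 0.003600 ≈ 266.78.
Rounding up gives n = 267.

267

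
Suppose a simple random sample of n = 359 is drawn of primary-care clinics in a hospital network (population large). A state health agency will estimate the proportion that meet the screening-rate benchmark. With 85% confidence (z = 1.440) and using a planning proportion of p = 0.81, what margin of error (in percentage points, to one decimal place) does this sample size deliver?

SE(p̂) = √[p(1−p)/n] = √[0.1539/359] = 0.02070.
E = z × SE = 1.440 × 0.02070 = 0.02981, or 3.0 percentage points.

3.0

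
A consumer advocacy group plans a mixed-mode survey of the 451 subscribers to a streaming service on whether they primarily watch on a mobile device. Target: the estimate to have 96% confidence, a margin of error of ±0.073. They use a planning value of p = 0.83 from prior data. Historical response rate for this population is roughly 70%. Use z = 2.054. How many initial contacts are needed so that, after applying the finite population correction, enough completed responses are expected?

129

Completed interviews needed (unadjusted): n₀ = 2.054² × 0.1411 / 0.073² ≈ 111.71 → 112.
FPC for N = 451: n = 112 / (1 + 111/451) = 112 / 1.2461 ≈ 89.88 → 90.
At a 70% response rate, contacts needed = 90 / 0.70 ≈ 128.57 → 129.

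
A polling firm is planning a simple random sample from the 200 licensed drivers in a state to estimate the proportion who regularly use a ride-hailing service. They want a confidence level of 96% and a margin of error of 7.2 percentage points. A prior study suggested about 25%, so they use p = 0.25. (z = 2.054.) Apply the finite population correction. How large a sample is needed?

87

Unadjusted: n₀ = 2.054² × 0.25 × 0.75 / 0.072² ≈ 152.59, so n₀ = 153.
Finite population correction with N = 200: n = n₀ / (1 + (n₀−1)/N) = 153 / (1 + 152/200) = 153 / 1.7600 ≈ 86.93.
Rounding up, n = 87.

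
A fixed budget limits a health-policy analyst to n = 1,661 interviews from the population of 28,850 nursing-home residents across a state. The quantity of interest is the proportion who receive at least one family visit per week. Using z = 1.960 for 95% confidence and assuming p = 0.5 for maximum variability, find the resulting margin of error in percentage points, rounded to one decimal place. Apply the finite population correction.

Finite-population factor: (N−n)/(N−1) = (28850−1661)/(28850−1) = 0.9425.
SE(p̂) = √[p(1−p)/n · (N−n)/(N−1)] = √[0.2500/1661 × 0.9425] = 0.01191.
E = z × SE = 1.960 × 0.01191 = 0.02334 ≈ 2.3 percentage points.

2.3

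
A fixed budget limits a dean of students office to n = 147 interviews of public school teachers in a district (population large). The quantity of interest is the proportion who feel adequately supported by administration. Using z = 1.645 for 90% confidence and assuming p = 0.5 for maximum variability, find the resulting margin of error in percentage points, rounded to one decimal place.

SE(p̂) = √[p(1−p)/n] = √[0.2500/147] = 0.04124.
E = z × SE = 1.645 × 0.04124 = 0.06784, or 6.8 percentage points.

6.8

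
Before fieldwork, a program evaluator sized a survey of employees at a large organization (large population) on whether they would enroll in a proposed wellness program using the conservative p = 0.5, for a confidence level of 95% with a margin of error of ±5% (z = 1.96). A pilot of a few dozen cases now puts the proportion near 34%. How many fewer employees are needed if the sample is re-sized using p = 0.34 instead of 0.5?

Conservative (p = 0.5): n = 1.96² × 0.25 / 0.050² ≈ 384.16 → 385.
Using p = 0.34: p(1−p) = 0.2244, so n = 1.96² × 0.2244 / 0.050² ≈ 344.82 → 345.
Reduction: 385 − 345 = 40.

40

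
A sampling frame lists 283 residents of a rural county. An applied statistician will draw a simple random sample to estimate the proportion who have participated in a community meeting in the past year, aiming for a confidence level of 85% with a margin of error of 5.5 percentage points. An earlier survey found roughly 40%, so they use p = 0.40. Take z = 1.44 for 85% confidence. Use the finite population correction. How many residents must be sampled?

Unadjusted: n₀ = 1.44² × 0.40 × 0.60 / 0.055² ≈ 164.52, so n₀ = 165.
Finite population correction with N = 283: n = n₀ / (1 + (n₀−1)/N) = 165 / (1 + 164/283) = 165 / 1.5795 ≈ 104.46.
Rounding up, n = 105.

105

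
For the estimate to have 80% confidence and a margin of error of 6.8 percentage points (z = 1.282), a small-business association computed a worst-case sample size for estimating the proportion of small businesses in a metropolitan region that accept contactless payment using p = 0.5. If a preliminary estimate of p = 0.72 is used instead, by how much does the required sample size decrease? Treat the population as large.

Conservative (p = 0.5): n = 1.282² × 0.25 / 0.068² ≈ 88.86 → 89.
Using p = 0.72: p(1−p) = 0.2016, so n = 1.282² × 0.2016 / 0.068² ≈ 71.66 → 72.
Reduction: 89 − 72 = 17.

17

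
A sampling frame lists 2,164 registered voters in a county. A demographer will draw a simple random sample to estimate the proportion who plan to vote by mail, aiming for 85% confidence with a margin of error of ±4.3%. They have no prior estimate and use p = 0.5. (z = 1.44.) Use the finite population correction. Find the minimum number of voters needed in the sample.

Unadjusted: n₀ = 1.44² × 0.50 × 0.50 / 0.043² ≈ 280.37, so n₀ = 281.
Finite population correction with N = 2,164: n = n₀ / (1 + (n₀−1)/N) = 281 / (1 + 280/2164) = 281 / 1.1294 ≈ 248.81.
Rounding up, n = 249.

249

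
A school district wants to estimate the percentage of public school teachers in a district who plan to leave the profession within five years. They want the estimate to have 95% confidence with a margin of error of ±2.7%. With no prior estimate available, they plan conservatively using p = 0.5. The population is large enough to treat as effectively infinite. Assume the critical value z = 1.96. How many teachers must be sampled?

1318

With p = 0.5, p(1−p) = 0.25.
n = z²·p(1−p)/E² = 1.96² × 0.2500 / 0.027² = 3.8416 × 0.2500 / 0.000729 ≈ 1317.42.
Rounding up gives n = 1318.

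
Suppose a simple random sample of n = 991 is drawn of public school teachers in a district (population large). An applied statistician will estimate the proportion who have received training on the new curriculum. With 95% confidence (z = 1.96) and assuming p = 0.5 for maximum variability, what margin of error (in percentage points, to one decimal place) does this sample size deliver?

3.1

SE(p̂) = √[p(1−p)/n] = √[0.2500/991] = 0.01588.
E = z × SE = 1.96 × 0.01588 = 0.03113, or 3.1 percentage points.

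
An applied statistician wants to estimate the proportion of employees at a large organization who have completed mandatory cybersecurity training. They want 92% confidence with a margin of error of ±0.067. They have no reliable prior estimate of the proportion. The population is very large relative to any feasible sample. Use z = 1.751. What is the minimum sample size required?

171

With no prior estimate, use p = 0.5, giving p(1−p) = 0.25.
n = z²·p(1−p)/E² = 1.751² × 0.2500 / 0.067² = 3.0660 × 0.2500 / 0.004489 ≈ 170.75.
Rounding up gives n = 171.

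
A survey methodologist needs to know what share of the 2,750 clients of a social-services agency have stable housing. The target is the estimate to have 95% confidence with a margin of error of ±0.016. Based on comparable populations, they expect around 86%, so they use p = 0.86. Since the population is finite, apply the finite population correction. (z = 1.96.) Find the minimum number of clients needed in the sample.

1091

Unadjusted: n₀ = 1.96² × 0.86 × 0.14 / 0.016² ≈ 1806.75, so n₀ = 1807.
Finite population correction with N = 2,750: n = n₀ / (1 + (n₀−1)/N) = 1807 / (1 + 1806/2750) = 1807 / 1.6567 ≈ 1090.70.
Rounding up, n = 1091.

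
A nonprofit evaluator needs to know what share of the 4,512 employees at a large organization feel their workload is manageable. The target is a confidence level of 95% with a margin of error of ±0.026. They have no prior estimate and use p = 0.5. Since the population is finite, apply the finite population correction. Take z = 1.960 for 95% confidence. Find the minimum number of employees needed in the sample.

Unadjusted: n₀ = 1.960² × 0.50 × 0.50 / 0.026² ≈ 1420.71, so n₀ = 1421.
Finite population correction with N = 4,512: n = n₀ / (1 + (n₀−1)/N) = 1421 / (1 + 1420/4512) = 1421 / 1.3147 ≈ 1080.84.
Rounding up, n = 1081.

1081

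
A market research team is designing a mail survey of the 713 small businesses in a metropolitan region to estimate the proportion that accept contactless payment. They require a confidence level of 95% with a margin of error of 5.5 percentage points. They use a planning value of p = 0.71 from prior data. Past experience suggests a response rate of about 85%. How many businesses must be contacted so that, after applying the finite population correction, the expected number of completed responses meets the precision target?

226

For 95% confidence, z = 1.960.
Completed interviews needed (unadjusted): n₀ = 1.960² × 0.2059 / 0.055² ≈ 261.48 → 262.
FPC for N = 713: n = 262 / (1 + 261/713) = 262 / 1.3661 ≈ 191.79 → 192.
At an 85% response rate, contacts needed = 192 / 0.85 ≈ 225.88 → 226.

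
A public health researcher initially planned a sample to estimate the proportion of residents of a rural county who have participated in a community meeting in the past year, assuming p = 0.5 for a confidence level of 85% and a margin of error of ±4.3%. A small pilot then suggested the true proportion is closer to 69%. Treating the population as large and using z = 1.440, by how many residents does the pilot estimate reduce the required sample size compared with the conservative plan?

41

Conservative (p = 0.5): n = 1.440² × 0.25 / 0.043² ≈ 280.37 → 281.
Using p = 0.69: p(1−p) = 0.2139, so n = 1.440² × 0.2139 / 0.043² ≈ 239.88 → 240.
Reduction: 281 − 240 = 41.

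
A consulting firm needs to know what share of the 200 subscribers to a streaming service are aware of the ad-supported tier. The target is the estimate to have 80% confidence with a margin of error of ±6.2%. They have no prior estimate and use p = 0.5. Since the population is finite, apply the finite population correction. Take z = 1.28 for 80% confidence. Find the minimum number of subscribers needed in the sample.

70

Unadjusted: n₀ = 1.28² × 0.50 × 0.50 / 0.062² ≈ 106.56, so n₀ = 107.
Finite population correction with N = 200: n = n₀ / (1 + (n₀−1)/N) = 107 / (1 + 106/200) = 107 / 1.5300 ≈ 69.93.
Rounding up, n = 70.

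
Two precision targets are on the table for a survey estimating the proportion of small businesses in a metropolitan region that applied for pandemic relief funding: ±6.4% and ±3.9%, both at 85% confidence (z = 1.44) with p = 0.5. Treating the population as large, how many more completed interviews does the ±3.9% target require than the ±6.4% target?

At ±6.4%: n = 1.44² × 0.2500 / 0.064² ≈ 126.56 → 127.
At ±3.9%: n = 1.44² × 0.2500 / 0.039² ≈ 340.83 → 341.
Additional respondents: 341 − 127 = 214.

214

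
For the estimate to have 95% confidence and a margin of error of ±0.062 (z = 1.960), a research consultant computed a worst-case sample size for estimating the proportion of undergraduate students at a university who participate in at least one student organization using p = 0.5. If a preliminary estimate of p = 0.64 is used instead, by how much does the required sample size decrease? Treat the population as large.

19

Conservative (p = 0.5): n = 1.960² × 0.25 / 0.062² ≈ 249.84 → 250.
Using p = 0.64: p(1−p) = 0.2304, so n = 1.960² × 0.2304 / 0.062² ≈ 230.26 → 231.
Reduction: 250 − 231 = 19.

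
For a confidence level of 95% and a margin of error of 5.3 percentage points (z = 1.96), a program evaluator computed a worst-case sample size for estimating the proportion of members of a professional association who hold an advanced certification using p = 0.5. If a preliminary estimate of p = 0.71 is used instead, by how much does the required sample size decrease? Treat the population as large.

60

Conservative (p = 0.5): n = 1.96² × 0.25 / 0.053² ≈ 341.90 → 342.
Using p = 0.71: p(1−p) = 0.2059, so n = 1.96² × 0.2059 / 0.053² ≈ 281.59 → 282.
Reduction: 342 − 282 = 60.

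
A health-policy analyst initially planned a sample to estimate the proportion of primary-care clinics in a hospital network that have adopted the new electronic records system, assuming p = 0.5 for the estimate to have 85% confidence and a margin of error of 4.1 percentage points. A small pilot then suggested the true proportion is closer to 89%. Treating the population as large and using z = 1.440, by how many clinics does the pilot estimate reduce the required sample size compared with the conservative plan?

Conservative (p = 0.5): n = 1.440² × 0.25 / 0.041² ≈ 308.39 → 309.
Using p = 0.89: p(1−p) = 0.0979, so n = 1.440² × 0.0979 / 0.041² ≈ 120.76 → 121.
Reduction: 309 − 121 = 188.

188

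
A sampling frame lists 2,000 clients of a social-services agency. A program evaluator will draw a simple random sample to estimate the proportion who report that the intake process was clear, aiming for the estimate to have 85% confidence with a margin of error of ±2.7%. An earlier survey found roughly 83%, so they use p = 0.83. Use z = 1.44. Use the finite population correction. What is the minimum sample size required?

335

Unadjusted: n₀ = 1.44² × 0.83 × 0.17 / 0.027² ≈ 401.35, so n₀ = 402.
Finite population correction with N = 2,000: n = n₀ / (1 + (n₀−1)/N) = 402 / (1 + 401/2000) = 402 / 1.2005 ≈ 334.86.
Rounding up, n = 335.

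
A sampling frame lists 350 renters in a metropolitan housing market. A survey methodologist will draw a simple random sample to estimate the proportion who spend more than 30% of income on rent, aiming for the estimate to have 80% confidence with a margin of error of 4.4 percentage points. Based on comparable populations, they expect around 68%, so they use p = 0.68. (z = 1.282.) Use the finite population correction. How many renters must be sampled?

Unadjusted: n₀ = 1.282² × 0.68 × 0.32 / 0.044² ≈ 184.73, so n₀ = 185.
Finite population correction with N = 350: n = n₀ / (1 + (n₀−1)/N) = 185 / (1 + 184/350) = 185 / 1.5257 ≈ 121.25.
Rounding up, n = 122.

122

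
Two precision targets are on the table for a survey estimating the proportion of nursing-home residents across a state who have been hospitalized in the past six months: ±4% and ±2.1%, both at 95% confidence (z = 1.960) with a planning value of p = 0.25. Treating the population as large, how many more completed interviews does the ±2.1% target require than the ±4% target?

1183

At ±4%: n = 1.960² × 0.1875 / 0.040² ≈ 450.19 → 451.
At ±2.1%: n = 1.960² × 0.1875 / 0.021² ≈ 1633.33 → 1634.
Additional respondents: 1634 − 451 = 1183.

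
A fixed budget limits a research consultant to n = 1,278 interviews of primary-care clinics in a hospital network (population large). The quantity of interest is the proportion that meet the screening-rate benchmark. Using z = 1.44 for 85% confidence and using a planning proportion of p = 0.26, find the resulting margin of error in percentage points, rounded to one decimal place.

1.8

SE(p̂) = √[p(1−p)/n] = √[0.1924/1278] = 0.01227.
E = z × SE = 1.44 × 0.01227 = 0.01767, or 1.8 percentage points.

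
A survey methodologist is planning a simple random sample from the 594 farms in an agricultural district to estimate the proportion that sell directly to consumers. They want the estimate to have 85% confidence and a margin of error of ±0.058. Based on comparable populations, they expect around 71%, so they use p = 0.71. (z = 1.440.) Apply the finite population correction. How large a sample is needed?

Unadjusted: n₀ = 1.440² × 0.71 × 0.29 / 0.058² ≈ 126.92, so n₀ = 127.
Finite population correction with N = 594: n = n₀ / (1 + (n₀−1)/N) = 127 / (1 + 126/594) = 127 / 1.2121 ≈ 104.77.
Rounding up, n = 105.

105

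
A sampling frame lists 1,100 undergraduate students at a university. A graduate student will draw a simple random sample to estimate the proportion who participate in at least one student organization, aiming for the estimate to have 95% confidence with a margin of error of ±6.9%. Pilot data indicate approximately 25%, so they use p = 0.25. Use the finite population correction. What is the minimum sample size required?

For 95% confidence, z = 1.960.
Unadjusted: n₀ = 1.960² × 0.25 × 0.75 / 0.069² ≈ 151.29, so n₀ = 152.
Finite population correction with N = 1,100: n = n₀ / (1 + (n₀−1)/N) = 152 / (1 + 151/1100) = 152 / 1.1373 ≈ 133.65.
Rounding up, n = 134.

134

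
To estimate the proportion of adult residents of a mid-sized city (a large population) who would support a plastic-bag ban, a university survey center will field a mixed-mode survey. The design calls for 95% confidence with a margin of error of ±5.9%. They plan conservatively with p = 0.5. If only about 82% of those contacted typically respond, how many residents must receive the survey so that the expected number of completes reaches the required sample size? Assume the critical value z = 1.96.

337

Completed interviews needed: n₀ = 1.96² × 0.2500 / 0.059² ≈ 275.90 → 276.
At an 82% response rate, contacts needed = 276 / 0.82 ≈ 336.59 → 337.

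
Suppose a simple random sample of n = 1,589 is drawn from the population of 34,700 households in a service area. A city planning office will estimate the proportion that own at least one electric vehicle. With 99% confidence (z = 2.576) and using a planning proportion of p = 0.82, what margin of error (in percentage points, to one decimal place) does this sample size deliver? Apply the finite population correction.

2.4

Finite-population factor: (N−n)/(N−1) = (34700−1589)/(34700−1) = 0.9542.
SE(p̂) = √[p(1−p)/n · (N−n)/(N−1)] = √[0.1476/1589 × 0.9542] = 0.00941.
E = z × SE = 2.576 × 0.00941 = 0.02425 ≈ 2.4 percentage points.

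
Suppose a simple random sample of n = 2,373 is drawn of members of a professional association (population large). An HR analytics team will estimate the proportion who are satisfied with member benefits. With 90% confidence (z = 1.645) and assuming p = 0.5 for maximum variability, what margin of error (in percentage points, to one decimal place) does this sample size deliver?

1.7

SE(p̂) = √[p(1−p)/n] = √[0.2500/2373] = 0.01026.
E = z × SE = 1.645 × 0.01026 = 0.01688, or 1.7 percentage points.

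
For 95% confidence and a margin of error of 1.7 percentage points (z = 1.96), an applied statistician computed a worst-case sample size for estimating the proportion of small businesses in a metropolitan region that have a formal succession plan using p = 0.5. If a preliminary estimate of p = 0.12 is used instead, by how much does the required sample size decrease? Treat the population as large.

1920

Conservative (p = 0.5): n = 1.96² × 0.25 / 0.017² ≈ 3323.18 → 3324.
Using p = 0.12: p(1−p) = 0.1056, so n = 1.96² × 0.1056 / 0.017² ≈ 1403.71 → 1404.
Reduction: 3324 − 1404 = 1920.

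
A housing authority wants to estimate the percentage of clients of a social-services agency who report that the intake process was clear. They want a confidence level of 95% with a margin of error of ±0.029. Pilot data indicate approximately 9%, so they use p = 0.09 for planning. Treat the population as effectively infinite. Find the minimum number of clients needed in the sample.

For 95% confidence, z = 1.960.
With p = 0.09, p(1−p) = 0.0819.
n = z²·p(1−p)/E² = 1.960² × 0.0819 / 0.029² = 3.8416 × 0.0819 / 0.000841 ≈ 374.11.
Rounding up gives n = 375.

375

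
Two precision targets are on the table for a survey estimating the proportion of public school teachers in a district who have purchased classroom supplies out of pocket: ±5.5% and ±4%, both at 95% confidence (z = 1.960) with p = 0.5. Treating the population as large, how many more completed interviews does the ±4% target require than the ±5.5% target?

283

At ±5.5%: n = 1.960² × 0.2500 / 0.055² ≈ 317.49 → 318.
At ±4%: n = 1.960² × 0.2500 / 0.040² ≈ 600.25 → 601.
Additional respondents: 601 − 318 = 283.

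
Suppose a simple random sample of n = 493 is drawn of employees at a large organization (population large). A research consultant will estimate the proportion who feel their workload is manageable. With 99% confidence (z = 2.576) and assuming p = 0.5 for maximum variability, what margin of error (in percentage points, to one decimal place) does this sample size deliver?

SE(p̂) = √[p(1−p)/n] = √[0.2500/493] = 0.02252.
E = z × SE = 2.576 × 0.02252 = 0.05801, or 5.8 percentage points.

5.8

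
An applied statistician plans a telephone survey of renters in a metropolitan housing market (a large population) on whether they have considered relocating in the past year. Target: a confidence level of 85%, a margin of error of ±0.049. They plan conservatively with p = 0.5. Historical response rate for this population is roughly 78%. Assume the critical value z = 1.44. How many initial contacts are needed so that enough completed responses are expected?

277

Completed interviews needed: n₀ = 1.44² × 0.2500 / 0.049² ≈ 215.91 → 216.
At a 78% response rate, contacts needed = 216 / 0.78 ≈ 276.92 → 277.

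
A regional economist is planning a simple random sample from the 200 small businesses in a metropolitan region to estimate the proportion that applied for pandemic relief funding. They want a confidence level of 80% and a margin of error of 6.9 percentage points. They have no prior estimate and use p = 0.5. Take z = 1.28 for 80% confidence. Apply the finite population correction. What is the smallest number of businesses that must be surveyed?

61

Unadjusted: n₀ = 1.28² × 0.50 × 0.50 / 0.069² ≈ 86.03, so n₀ = 87.
Finite population correction with N = 200: n = n₀ / (1 + (n₀−1)/N) = 87 / (1 + 86/200) = 87 / 1.4300 ≈ 60.84.
Rounding up, n = 61.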